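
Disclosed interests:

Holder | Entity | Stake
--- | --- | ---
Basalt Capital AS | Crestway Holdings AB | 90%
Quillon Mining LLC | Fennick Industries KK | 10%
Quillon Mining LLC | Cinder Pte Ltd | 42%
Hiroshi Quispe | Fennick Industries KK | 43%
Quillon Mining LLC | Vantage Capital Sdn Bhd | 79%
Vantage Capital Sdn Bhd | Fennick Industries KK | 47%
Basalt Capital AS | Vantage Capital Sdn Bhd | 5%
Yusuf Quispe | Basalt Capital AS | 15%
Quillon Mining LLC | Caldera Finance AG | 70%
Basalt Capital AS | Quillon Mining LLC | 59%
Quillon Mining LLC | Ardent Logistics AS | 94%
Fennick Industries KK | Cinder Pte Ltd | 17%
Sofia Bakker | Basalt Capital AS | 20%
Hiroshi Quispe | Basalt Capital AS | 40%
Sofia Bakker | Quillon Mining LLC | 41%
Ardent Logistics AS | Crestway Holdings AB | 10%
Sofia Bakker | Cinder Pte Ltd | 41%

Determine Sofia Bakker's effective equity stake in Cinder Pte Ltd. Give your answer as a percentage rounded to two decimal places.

67.49%

Sofia reaches Cinder along 8 paths.
Via Quillon: 41% × 42% = 17.22%.
Via Basalt → Quillon: 20% × 59% × 42% = 4.956%.
Via Quillon → Fennick: 41% × 10% × 17% = 0.697%.
Via Basalt → Quillon → Fennick: 20% × 59% × 10% × 17% = 0.2006%.
Via Basalt → Vantage → Fennick: 20% × 5% × 47% × 17% = 0.0799%.
Via Quillon → Vantage → Fennick: 41% × 79% × 47% × 17% = 2.587961%.
Via Basalt → Quillon → Vantage → Fennick: 20% × 59% × 79% × 47% × 17% = 0.7448278%.
Direct stake: 41% = 41%.
Total: 17.22% + 4.956% + 0.697% + 0.2006% + 0.0799% + 2.587961% + 0.7448278% + 41% = 67.4862888%.
Rounded: 67.49%.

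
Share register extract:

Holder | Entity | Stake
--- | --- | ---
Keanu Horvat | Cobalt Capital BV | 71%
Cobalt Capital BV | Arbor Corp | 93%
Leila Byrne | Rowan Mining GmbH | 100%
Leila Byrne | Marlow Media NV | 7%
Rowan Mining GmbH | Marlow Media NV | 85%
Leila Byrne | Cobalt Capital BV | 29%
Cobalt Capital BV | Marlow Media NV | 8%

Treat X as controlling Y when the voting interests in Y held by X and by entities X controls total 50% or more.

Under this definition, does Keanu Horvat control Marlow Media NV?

Keanu holds 71% of Cobalt, so Keanu controls Cobalt.
Cobalt holds 93% of Arbor, so Keanu controls Arbor.
In Marlow, Keanu's side holds only 8%, not ≥ 50%.
So Keanu does not control Marlow.

No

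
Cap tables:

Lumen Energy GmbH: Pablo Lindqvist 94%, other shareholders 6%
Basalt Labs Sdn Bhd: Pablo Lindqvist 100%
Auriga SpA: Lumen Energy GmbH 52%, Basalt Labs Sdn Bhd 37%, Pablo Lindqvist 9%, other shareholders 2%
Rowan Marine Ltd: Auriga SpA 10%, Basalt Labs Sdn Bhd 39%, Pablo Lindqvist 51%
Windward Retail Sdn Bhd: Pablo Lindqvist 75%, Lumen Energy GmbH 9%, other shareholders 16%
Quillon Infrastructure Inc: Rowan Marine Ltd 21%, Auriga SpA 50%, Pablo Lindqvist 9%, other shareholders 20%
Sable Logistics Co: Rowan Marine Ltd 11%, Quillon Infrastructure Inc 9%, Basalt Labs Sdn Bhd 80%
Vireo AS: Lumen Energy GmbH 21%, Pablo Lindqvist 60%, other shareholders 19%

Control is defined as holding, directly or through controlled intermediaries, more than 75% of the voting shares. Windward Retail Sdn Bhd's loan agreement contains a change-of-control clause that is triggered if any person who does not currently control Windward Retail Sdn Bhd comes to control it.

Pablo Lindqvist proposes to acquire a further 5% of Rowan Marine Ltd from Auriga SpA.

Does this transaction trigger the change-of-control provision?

The purchase adds only to Pablo's holdings (Auriga's stake shrinks), so Pablo is the only person who could newly come to control Windward.
Pablo holds 94% of Lumen, so Pablo controls Lumen.
Pablo and Lumen together hold 75% + 9% = 84% of Windward, so Pablo controls Windward.
So Pablo already controls Windward before the transaction.
After the purchase, Pablo's direct stake in Rowan rises to 51% + 5% = 56%, and Auriga's stake falls to 5%.
Pablo controlled Windward already, so this is not a new person acquiring control; every other person's position is unchanged or reduced.
No new person acquires control, so the clause is not triggered.

No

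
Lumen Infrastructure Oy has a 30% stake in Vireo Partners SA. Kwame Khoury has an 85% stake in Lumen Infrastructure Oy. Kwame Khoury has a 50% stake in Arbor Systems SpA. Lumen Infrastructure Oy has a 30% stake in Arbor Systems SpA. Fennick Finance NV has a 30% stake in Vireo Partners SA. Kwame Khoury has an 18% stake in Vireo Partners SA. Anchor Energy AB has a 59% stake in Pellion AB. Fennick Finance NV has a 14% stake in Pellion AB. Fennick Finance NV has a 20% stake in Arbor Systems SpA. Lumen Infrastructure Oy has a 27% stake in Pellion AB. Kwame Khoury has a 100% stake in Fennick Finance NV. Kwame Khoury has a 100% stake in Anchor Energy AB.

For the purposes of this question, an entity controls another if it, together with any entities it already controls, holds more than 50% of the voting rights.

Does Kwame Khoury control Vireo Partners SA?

Yes

Kwame holds 100% of Fennick, so Kwame controls Fennick.
Kwame holds 85% of Lumen, so Kwame controls Lumen.
Kwame and Lumen and Fennick together hold 18% + 30% + 30% = 78% of Vireo, so Kwame controls Vireo.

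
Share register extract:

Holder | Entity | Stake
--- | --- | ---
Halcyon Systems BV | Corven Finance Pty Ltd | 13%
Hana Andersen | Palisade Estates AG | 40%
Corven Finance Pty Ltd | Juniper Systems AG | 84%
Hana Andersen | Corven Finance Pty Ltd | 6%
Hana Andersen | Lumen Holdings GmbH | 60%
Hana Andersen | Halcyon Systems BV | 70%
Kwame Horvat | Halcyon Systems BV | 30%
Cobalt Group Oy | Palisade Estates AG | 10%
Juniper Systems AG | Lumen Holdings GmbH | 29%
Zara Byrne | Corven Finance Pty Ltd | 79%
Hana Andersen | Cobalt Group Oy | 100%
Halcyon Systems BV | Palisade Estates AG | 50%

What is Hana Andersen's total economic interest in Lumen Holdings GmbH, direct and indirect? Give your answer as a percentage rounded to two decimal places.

63.68%

Hana reaches Lumen along 3 paths.
Direct stake: 60% = 60%.
Via Corven → Juniper: 6% × 84% × 29% = 1.4616%.
Via Halcyon → Corven → Juniper: 70% × 13% × 84% × 29% = 2.21676%.
Total: 60% + 1.4616% + 2.21676% = 63.67836%.
Rounded: 63.68%.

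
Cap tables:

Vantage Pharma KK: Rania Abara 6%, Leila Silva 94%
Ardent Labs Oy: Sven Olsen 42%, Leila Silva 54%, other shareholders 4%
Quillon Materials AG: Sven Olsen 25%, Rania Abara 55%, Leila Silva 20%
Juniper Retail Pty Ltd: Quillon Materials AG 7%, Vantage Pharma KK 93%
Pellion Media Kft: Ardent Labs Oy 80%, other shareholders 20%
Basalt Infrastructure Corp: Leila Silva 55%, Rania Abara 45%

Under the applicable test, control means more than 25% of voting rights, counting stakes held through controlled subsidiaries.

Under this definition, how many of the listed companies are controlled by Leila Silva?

Leila holds 94% of Vantage, so Leila controls Vantage.
Leila holds 54% of Ardent, so Leila controls Ardent.
Vantage holds 93% of Juniper, so Leila controls Juniper.
Ardent holds 80% of Pellion, so Leila controls Pellion.
Leila holds 55% of Basalt, so Leila controls Basalt.
No other company's threshold is met.
Leila controls 5 companies.

5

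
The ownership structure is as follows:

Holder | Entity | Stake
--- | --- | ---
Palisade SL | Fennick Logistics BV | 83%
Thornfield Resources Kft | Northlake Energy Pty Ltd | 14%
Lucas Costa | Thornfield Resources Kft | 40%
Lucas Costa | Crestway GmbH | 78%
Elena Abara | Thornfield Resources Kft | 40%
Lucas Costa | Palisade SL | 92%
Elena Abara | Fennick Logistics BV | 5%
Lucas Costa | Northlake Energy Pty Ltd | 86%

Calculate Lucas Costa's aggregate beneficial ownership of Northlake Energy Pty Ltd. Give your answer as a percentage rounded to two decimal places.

Lucas reaches Northlake along 2 paths.
Via Thornfield: 40% × 14% = 5.6%.
Direct stake: 86% = 86%.
Total: 5.6% + 86% = 91.6%.
Rounded: 91.60%.

91.60%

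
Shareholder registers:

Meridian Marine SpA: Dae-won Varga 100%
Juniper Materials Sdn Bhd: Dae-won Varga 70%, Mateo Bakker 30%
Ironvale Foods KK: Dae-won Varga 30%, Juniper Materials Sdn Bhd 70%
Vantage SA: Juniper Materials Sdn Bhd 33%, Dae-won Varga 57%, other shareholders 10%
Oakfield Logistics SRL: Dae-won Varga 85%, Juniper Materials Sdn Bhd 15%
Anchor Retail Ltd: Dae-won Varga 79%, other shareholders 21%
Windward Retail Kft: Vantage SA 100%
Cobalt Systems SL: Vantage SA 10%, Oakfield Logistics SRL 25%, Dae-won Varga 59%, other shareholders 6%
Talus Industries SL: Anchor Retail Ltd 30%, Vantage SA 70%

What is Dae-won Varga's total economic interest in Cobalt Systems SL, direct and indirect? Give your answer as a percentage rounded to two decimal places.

Dae-won reaches Cobalt along 5 paths.
Via Juniper → Vantage: 70% × 33% × 10% = 2.31%.
Via Vantage: 57% × 10% = 5.7%.
Via Oakfield: 85% × 25% = 21.25%.
Via Juniper → Oakfield: 70% × 15% × 25% = 2.625%.
Direct stake: 59% = 59%.
Total: 2.31% + 5.7% + 21.25% + 2.625% + 59% = 90.885%.
Rounded: 90.89%.

90.89%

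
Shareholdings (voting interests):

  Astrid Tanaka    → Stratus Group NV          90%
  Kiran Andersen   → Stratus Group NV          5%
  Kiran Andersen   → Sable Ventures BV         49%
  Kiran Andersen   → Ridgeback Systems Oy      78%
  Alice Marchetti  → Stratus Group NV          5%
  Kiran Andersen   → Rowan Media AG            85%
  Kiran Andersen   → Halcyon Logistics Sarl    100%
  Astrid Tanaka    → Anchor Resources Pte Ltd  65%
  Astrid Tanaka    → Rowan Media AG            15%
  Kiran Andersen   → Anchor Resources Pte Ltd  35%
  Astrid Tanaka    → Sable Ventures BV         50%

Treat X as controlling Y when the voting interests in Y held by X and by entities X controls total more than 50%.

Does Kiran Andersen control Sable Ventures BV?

No

Kiran holds 85% of Rowan, so Kiran controls Rowan.
Kiran holds 100% of Halcyon, so Kiran controls Halcyon.
Kiran holds 78% of Ridgeback, so Kiran controls Ridgeback.
In Sable, Kiran's side holds only 49%, not > 50%.
So Kiran does not control Sable.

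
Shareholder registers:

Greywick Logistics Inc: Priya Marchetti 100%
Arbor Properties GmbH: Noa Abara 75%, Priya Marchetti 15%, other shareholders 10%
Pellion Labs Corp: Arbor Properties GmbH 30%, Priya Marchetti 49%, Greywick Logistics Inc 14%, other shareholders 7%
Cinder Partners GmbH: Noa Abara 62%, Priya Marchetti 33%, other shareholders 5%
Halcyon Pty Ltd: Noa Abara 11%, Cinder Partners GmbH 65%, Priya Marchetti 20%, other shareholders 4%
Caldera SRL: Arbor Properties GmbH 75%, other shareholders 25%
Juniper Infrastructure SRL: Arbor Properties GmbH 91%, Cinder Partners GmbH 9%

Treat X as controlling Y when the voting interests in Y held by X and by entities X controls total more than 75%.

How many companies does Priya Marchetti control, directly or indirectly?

1

Priya holds 100% of Greywick, so Priya controls Greywick.
No other company's threshold is met.
Priya controls 1 company.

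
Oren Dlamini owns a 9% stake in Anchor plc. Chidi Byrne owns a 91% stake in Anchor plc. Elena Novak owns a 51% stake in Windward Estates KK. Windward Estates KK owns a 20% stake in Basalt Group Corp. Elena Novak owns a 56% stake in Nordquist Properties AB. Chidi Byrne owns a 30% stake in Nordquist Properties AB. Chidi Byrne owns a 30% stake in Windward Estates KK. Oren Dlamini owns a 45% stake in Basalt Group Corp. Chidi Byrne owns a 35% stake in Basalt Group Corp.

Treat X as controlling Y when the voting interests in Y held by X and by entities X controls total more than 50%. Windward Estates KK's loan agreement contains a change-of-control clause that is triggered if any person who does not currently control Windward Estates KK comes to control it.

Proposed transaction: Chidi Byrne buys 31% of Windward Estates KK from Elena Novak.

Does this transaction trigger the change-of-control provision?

The purchase adds only to Chidi's holdings (Elena's stake shrinks), so Chidi is the only person who could newly come to control Windward.
Chidi holds 91% of Anchor, so Chidi controls Anchor.
In Windward, Chidi's side holds only 30%, not > 50%.
So before the transaction, Chidi does not control Windward.
After the purchase, Chidi's direct stake in Windward rises to 30% + 31% = 61%, and Elena's stake falls to 20%.
Chidi holds 61% of Windward, so Chidi controls Windward.
Chidi did not control Windward before and does after, so the clause is triggered.

Yes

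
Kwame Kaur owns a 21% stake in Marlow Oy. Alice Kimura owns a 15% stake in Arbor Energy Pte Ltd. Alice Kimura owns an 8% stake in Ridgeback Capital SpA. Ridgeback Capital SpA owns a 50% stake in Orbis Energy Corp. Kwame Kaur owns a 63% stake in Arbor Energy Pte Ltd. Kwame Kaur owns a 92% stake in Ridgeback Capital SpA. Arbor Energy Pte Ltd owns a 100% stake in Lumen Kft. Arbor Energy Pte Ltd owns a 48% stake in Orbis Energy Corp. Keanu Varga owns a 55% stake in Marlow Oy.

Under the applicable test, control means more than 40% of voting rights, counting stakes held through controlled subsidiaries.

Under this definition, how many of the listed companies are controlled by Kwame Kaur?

Kwame holds 92% of Ridgeback, so Kwame controls Ridgeback.
Kwame holds 63% of Arbor, so Kwame controls Arbor.
Arbor holds 100% of Lumen, so Kwame controls Lumen.
Ridgeback and Arbor together hold 50% + 48% = 98% of Orbis, so Kwame controls Orbis.
No other company's threshold is met.
Kwame controls 4 companies.

4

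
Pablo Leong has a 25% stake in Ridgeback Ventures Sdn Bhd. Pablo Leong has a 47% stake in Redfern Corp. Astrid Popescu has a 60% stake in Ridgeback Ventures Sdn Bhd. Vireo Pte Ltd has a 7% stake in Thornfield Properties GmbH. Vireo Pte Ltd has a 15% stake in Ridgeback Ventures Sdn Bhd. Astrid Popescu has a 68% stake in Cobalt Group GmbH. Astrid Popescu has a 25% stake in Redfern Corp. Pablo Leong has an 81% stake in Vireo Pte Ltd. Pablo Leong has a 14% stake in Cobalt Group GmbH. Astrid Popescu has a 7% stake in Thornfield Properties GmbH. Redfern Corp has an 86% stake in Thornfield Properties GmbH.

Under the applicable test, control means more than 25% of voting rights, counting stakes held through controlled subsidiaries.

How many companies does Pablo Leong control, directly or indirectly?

Pablo holds 47% of Redfern, so Pablo controls Redfern.
Pablo holds 81% of Vireo, so Pablo controls Vireo.
Pablo and Vireo together hold 25% + 15% = 40% of Ridgeback, so Pablo controls Ridgeback.
Vireo and Redfern together hold 7% + 86% = 93% of Thornfield, so Pablo controls Thornfield.
No other company's threshold is met.
Pablo controls 4 companies.

4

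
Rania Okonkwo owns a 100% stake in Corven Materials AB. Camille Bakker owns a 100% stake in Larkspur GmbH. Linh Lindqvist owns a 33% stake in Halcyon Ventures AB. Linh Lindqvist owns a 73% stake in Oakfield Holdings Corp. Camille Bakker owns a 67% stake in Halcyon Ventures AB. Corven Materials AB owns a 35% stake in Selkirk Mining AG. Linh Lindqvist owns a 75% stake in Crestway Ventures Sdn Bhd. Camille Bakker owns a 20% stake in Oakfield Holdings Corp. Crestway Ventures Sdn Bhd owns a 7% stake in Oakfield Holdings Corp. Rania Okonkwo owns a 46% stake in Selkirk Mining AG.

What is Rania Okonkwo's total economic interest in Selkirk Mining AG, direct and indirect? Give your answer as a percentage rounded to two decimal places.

81.00%

Rania reaches Selkirk along 2 paths.
Via Corven: 100% × 35% = 35%.
Direct stake: 46% = 46%.
Total: 35% + 46% = 81%.
Rounded: 81.00%.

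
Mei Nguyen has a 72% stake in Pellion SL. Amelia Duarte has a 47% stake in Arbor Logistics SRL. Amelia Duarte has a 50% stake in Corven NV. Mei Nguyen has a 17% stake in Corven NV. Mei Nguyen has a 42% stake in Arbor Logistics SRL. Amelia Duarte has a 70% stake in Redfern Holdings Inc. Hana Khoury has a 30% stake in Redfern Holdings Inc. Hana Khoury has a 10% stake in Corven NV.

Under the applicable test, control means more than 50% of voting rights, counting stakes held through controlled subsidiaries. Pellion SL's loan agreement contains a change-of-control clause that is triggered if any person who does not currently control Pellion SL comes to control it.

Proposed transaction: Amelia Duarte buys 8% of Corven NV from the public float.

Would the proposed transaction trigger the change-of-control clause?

No

The purchase changes only Amelia's holdings, so Amelia is the only person who could newly come to control Pellion.
Amelia holds 70% of Redfern, so Amelia controls Redfern.
Neither Amelia nor any entity Amelia controls holds any voting interest in Pellion.
So before the transaction, Amelia does not control Pellion.
After the purchase, Amelia's direct stake in Corven rises to 50% + 8% = 58%.
Amelia holds 58% of Corven, so Amelia controls Corven.
After the transaction, neither Amelia nor any entity Amelia controls holds a voting interest in Pellion, so Amelia still does not control it.
No new person acquires control, so the clause is not triggered.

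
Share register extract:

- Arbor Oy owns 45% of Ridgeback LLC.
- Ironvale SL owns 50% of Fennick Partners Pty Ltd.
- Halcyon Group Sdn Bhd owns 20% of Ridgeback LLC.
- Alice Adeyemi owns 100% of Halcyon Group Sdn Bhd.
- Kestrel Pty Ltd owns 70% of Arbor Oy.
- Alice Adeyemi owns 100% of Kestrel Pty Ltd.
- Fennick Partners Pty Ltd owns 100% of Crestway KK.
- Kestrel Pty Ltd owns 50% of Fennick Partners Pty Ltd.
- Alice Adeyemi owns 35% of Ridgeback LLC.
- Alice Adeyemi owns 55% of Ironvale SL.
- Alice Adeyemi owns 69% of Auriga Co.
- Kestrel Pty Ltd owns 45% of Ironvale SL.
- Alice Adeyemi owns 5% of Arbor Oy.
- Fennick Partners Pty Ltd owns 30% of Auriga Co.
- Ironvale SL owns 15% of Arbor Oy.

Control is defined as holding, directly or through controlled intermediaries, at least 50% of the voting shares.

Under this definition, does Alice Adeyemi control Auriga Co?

Yes

Alice holds 100% of Kestrel, so Alice controls Kestrel.
Alice and Kestrel together hold 55% + 45% = 100% of Ironvale, so Alice controls Ironvale.
Kestrel and Ironvale together hold 50% + 50% = 100% of Fennick, so Alice controls Fennick.
Alice and Fennick together hold 69% + 30% = 99% of Auriga, so Alice controls Auriga.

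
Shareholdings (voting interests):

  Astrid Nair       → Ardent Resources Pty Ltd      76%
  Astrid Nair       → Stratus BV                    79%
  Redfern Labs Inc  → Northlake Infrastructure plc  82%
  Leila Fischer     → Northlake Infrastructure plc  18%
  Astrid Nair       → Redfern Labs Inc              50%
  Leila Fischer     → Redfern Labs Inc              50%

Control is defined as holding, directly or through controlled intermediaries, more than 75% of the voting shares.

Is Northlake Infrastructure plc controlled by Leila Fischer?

Leila's largest direct stake is 50% in Redfern, which does not meet the threshold, so Leila controls no company.
In Northlake, Leila's side holds only 18%, not > 75%.
So Leila does not control Northlake.

No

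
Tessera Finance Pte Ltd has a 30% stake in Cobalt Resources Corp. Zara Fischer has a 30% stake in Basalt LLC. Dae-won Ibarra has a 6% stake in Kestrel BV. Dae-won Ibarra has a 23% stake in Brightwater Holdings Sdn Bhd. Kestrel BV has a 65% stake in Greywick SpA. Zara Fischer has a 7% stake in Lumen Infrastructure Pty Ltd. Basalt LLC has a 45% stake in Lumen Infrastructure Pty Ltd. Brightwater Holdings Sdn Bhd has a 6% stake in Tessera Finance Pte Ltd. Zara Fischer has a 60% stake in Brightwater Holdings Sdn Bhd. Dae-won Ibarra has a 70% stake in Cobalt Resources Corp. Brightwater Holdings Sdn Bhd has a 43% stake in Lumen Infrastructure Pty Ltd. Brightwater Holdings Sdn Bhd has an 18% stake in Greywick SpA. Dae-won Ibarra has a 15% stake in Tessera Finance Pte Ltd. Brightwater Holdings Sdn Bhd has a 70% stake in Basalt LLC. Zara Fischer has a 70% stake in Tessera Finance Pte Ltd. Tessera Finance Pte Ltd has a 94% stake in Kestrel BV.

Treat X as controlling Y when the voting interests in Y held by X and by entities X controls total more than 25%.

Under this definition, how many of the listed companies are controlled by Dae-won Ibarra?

1

Dae-won holds 70% of Cobalt, so Dae-won controls Cobalt.
No other company's threshold is met.
Dae-won controls 1 company.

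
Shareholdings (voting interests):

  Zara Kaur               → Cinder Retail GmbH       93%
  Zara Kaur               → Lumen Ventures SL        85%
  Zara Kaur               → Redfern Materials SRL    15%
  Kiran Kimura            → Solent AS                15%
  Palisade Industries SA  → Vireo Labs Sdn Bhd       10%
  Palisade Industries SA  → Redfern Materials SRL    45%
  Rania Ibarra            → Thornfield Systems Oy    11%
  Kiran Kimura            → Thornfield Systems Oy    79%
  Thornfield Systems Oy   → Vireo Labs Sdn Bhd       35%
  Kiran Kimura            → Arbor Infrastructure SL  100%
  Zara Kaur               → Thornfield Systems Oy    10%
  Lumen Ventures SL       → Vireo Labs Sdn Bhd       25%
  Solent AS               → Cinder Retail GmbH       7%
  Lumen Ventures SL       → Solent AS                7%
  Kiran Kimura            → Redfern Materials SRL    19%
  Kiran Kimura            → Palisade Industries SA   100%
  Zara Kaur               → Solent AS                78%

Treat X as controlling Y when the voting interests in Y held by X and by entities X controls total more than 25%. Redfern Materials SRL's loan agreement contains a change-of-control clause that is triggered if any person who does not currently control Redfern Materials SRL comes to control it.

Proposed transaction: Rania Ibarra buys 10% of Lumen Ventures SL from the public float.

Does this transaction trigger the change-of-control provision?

No

The purchase changes only Rania's holdings, so Rania is the only person who could newly come to control Redfern.
Rania's largest direct stake is 11% in Thornfield, which does not meet the threshold, so Rania controls no company.
Neither Rania nor any entity Rania controls holds any voting interest in Redfern.
So before the transaction, Rania does not control Redfern.
After the purchase, Rania holds 10% of Lumen directly.
Rania's side now holds 10% of Lumen, not > 25%, so Rania still does not control Lumen.
After the transaction, neither Rania nor any entity Rania controls holds a voting interest in Redfern, so Rania still does not control it.
No new person acquires control, so the clause is not triggered.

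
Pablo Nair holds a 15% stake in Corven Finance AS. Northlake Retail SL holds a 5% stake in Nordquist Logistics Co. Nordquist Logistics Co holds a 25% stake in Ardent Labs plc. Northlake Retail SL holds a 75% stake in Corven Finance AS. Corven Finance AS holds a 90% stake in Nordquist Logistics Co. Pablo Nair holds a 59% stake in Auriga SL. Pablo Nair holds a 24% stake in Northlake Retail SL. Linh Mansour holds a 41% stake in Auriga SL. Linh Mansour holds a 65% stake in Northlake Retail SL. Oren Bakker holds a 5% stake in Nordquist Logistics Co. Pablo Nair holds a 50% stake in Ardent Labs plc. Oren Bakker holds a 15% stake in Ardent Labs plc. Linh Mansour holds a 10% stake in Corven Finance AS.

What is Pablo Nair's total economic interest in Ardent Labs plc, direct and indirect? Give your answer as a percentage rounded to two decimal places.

Pablo reaches Ardent along 4 paths.
Via Northlake → Nordquist: 24% × 5% × 25% = 0.3%.
Via Corven → Nordquist: 15% × 90% × 25% = 3.375%.
Via Northlake → Corven → Nordquist: 24% × 75% × 90% × 25% = 4.05%.
Direct stake: 50% = 50%.
Total: 0.3% + 3.375% + 4.05% + 50% = 57.725%.
Rounded: 57.73%.

57.73%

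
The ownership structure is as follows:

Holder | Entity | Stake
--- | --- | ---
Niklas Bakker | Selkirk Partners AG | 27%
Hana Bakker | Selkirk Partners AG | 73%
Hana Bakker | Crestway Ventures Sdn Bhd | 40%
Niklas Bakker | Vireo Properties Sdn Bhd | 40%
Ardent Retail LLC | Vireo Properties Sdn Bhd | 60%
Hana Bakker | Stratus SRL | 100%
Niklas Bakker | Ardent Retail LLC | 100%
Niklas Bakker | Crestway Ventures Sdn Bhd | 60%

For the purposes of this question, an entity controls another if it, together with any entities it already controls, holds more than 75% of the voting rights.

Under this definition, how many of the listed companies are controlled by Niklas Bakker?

Niklas holds 100% of Ardent, so Niklas controls Ardent.
Niklas and Ardent together hold 40% + 60% = 100% of Vireo, so Niklas controls Vireo.
No other company's threshold is met.
Niklas controls 2 companies.

2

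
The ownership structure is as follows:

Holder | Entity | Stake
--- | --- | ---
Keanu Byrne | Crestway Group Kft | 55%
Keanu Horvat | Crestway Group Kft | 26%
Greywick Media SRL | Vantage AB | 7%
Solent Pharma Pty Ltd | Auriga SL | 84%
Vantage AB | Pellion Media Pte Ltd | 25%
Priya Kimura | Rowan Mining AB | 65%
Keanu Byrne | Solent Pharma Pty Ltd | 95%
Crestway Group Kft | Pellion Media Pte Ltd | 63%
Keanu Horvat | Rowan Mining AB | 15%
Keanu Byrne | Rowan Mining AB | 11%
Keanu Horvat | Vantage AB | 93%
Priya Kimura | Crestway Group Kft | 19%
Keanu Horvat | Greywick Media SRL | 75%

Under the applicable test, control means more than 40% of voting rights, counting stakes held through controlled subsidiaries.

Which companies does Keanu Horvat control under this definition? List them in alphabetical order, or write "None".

Greywick Media SRL, Vantage AB

Keanu Horvat holds 75% of Greywick, so Keanu Horvat controls Greywick.
Keanu Horvat and Greywick together hold 93% + 7% = 100% of Vantage, so Keanu Horvat controls Vantage.
No other company's threshold is met.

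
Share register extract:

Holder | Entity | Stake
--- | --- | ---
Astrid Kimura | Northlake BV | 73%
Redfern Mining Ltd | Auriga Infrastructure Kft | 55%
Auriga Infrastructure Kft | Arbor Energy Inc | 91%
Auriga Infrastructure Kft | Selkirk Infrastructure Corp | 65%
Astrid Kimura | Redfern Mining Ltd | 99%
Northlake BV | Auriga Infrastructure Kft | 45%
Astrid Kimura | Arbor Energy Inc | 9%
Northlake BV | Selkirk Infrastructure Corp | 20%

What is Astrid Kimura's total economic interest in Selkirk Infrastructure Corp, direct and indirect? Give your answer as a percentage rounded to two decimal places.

71.35%

Astrid reaches Selkirk along 3 paths.
Via Northlake: 73% × 20% = 14.6%.
Via Northlake → Auriga: 73% × 45% × 65% = 21.3525%.
Via Redfern → Auriga: 99% × 55% × 65% = 35.3925%.
Total: 14.6% + 21.3525% + 35.3925% = 71.345%.
Rounded: 71.35%.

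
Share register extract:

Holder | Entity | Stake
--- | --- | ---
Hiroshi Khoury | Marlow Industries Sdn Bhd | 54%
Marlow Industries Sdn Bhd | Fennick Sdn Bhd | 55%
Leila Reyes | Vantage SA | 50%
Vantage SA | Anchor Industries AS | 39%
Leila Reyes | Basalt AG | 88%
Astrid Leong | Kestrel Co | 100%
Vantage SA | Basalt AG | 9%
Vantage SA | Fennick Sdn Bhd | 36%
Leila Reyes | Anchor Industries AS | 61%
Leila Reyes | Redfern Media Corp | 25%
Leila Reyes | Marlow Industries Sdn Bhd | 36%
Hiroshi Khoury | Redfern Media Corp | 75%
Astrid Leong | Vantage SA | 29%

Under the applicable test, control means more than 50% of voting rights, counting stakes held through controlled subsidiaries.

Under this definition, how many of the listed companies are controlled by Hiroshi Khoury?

3

Hiroshi holds 54% of Marlow, so Hiroshi controls Marlow.
Hiroshi holds 75% of Redfern, so Hiroshi controls Redfern.
Marlow holds 55% of Fennick, so Hiroshi controls Fennick.
No other company's threshold is met.
Hiroshi controls 3 companies.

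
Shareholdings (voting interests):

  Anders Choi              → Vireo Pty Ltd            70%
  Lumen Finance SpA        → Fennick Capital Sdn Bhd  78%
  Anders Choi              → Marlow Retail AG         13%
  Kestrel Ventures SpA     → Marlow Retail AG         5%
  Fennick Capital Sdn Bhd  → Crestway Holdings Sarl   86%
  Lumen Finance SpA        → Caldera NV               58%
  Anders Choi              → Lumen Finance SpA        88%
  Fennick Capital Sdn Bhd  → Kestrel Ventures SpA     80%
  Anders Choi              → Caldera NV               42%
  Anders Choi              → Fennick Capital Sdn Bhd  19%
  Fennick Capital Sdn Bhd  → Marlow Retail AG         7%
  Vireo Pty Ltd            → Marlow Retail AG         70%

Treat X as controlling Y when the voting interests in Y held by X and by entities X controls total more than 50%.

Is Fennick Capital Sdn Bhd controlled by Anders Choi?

Anders holds 88% of Lumen, so Anders controls Lumen.
Lumen and Anders together hold 78% + 19% = 97% of Fennick, so Anders controls Fennick.

Yes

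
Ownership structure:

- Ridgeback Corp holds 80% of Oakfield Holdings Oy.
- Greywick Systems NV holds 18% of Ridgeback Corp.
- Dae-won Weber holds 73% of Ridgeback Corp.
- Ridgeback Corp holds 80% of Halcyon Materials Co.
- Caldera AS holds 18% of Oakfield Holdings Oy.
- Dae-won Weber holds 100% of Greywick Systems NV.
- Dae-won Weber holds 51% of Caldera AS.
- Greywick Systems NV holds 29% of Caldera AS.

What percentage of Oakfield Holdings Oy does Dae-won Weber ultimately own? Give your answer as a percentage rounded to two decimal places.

87.20%

Dae-won reaches Oakfield along 4 paths.
Via Ridgeback: 73% × 80% = 58.4%.
Via Greywick → Ridgeback: 100% × 18% × 80% = 14.4%.
Via Greywick → Caldera: 100% × 29% × 18% = 5.22%.
Via Caldera: 51% × 18% = 9.18%.
Total: 58.4% + 14.4% + 5.22% + 9.18% = 87.2%.
Rounded: 87.20%.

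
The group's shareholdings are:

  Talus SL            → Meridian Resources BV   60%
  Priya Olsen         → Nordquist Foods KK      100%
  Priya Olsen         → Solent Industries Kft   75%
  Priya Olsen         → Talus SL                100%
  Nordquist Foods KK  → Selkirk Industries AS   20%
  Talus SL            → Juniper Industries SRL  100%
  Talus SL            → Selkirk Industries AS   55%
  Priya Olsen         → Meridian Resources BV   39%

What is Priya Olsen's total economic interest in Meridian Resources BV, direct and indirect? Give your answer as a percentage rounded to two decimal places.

99.00%

Priya reaches Meridian along 2 paths.
Direct stake: 39% = 39%.
Via Talus: 100% × 60% = 60%.
Total: 39% + 60% = 99%.
Rounded: 99.00%.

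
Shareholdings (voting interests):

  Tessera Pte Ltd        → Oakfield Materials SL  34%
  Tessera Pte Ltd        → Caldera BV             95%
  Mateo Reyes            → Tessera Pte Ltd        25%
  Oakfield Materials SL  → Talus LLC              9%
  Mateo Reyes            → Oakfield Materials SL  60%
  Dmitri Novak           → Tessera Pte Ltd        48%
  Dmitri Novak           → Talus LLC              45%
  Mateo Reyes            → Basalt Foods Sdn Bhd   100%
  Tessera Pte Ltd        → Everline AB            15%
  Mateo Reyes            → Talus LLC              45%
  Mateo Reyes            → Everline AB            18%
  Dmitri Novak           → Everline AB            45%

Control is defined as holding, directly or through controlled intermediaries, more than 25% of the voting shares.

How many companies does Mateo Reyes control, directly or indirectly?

3

Mateo holds 60% of Oakfield, so Mateo controls Oakfield.
Oakfield and Mateo together hold 9% + 45% = 54% of Talus, so Mateo controls Talus.
Mateo holds 100% of Basalt, so Mateo controls Basalt.
No other company's threshold is met.
Mateo controls 3 companies.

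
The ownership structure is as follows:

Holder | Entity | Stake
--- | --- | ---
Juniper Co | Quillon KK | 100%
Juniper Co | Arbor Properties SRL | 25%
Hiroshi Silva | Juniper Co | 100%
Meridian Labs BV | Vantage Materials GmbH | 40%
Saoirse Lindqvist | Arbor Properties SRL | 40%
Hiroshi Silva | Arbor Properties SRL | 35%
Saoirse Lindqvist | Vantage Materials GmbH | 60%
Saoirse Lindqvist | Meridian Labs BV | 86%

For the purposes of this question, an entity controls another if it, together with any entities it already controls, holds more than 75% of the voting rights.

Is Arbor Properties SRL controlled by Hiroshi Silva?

No

Hiroshi holds 100% of Juniper, so Hiroshi controls Juniper.
Juniper holds 100% of Quillon, so Hiroshi controls Quillon.
In Arbor, Hiroshi's side holds only 25% + 35% = 60%, not > 75%.
So Hiroshi does not control Arbor.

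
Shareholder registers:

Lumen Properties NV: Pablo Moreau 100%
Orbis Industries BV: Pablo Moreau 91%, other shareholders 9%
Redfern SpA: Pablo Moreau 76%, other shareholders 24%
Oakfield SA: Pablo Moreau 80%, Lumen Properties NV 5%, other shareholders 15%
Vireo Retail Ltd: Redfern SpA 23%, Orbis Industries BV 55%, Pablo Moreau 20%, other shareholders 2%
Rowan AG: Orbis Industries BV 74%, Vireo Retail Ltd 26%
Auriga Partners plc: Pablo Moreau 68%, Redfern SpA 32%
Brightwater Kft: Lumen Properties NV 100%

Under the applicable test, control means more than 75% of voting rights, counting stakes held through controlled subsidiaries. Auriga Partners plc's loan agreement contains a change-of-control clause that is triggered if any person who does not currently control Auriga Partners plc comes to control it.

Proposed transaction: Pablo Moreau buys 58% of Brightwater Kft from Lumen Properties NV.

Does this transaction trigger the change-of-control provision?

The purchase adds only to Pablo's holdings (Lumen's stake shrinks), so Pablo is the only person who could newly come to control Auriga.
Pablo holds 76% of Redfern, so Pablo controls Redfern.
Pablo and Redfern together hold 68% + 32% = 100% of Auriga, so Pablo controls Auriga.
So Pablo already controls Auriga before the transaction.
After the purchase, Pablo holds 58% of Brightwater directly, and Lumen's stake falls to 42%.
Pablo controlled Auriga already, so this is not a new person acquiring control; every other person's position is unchanged or reduced.
No new person acquires control, so the clause is not triggered.

No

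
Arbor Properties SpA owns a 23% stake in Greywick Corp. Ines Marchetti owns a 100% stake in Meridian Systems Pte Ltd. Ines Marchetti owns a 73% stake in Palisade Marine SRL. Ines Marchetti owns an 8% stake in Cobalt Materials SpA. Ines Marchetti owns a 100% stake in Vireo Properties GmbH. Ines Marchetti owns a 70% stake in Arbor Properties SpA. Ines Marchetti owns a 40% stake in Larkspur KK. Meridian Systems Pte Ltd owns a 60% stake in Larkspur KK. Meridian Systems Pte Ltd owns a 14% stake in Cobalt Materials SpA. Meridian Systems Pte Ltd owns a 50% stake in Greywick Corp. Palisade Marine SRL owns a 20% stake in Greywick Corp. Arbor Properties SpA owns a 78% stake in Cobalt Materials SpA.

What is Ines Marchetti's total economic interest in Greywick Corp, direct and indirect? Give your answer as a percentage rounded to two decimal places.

Ines reaches Greywick along 3 paths.
Via Palisade: 73% × 20% = 14.6%.
Via Arbor: 70% × 23% = 16.1%.
Via Meridian: 100% × 50% = 50%.
Total: 14.6% + 16.1% + 50% = 80.7%.
Rounded: 80.70%.

80.70%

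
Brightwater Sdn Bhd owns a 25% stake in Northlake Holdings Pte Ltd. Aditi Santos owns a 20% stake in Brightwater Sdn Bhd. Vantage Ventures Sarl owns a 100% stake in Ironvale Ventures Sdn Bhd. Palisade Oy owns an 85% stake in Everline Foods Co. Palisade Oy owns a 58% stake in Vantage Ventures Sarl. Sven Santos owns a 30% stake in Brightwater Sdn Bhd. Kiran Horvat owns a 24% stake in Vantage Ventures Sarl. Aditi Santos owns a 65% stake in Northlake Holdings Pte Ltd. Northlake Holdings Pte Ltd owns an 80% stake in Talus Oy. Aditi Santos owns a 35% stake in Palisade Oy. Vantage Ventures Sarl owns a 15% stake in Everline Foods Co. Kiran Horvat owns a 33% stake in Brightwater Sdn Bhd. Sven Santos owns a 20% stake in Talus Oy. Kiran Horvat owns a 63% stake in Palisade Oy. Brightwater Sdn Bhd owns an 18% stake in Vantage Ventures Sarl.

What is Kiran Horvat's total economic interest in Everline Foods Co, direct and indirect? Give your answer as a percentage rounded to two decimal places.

63.52%

Kiran reaches Everline along 4 paths.
Via Palisade: 63% × 85% = 53.55%.
Via Vantage: 24% × 15% = 3.6%.
Via Palisade → Vantage: 63% × 58% × 15% = 5.481%.
Via Brightwater → Vantage: 33% × 18% × 15% = 0.891%.
Total: 53.55% + 3.6% + 5.481% + 0.891% = 63.522%.
Rounded: 63.52%.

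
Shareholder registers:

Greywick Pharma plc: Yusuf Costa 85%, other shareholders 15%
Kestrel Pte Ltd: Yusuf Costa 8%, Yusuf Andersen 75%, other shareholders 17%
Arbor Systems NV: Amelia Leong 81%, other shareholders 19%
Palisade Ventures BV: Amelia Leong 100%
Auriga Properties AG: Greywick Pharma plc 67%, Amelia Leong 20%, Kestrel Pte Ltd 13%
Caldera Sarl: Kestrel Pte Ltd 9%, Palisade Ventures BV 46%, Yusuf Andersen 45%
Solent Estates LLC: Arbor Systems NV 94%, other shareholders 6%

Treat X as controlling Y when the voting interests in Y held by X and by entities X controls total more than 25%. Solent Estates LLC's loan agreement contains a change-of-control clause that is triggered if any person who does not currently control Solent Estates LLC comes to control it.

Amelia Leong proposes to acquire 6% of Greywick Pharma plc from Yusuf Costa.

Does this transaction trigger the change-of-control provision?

No

The purchase adds only to Amelia's holdings (Yusuf Costa's stake shrinks), so Amelia is the only person who could newly come to control Solent.
Amelia holds 81% of Arbor, so Amelia controls Arbor.
Arbor holds 94% of Solent, so Amelia controls Solent.
So Amelia already controls Solent before the transaction.
After the purchase, Amelia holds 6% of Greywick directly, and Yusuf Costa's stake falls to 79%.
Amelia controlled Solent already, so this is not a new person acquiring control; every other person's position is unchanged or reduced.
No new person acquires control, so the clause is not triggered.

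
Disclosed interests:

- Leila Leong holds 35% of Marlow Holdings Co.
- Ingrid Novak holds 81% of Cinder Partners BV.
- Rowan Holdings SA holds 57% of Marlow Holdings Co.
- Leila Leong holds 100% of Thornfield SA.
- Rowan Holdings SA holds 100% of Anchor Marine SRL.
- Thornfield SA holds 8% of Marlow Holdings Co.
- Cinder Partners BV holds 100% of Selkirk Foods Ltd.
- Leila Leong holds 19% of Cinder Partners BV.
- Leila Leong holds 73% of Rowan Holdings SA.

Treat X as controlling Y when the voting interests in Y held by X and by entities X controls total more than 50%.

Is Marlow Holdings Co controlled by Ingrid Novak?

No

Ingrid holds 81% of Cinder, so Ingrid controls Cinder.
Cinder holds 100% of Selkirk, so Ingrid controls Selkirk.
Neither Ingrid nor any entity Ingrid controls holds any voting interest in Marlow.
So Ingrid does not control Marlow.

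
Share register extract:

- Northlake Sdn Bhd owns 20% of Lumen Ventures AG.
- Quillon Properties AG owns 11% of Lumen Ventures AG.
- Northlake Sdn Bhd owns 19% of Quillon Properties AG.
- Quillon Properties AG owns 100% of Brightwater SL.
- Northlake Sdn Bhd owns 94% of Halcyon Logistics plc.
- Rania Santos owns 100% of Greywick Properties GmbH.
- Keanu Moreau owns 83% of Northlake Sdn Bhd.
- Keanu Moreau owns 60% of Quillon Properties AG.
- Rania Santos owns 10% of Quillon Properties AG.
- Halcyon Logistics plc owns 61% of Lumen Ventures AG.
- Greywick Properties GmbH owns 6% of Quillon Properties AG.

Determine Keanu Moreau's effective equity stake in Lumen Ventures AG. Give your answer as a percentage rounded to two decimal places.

72.53%

Keanu reaches Lumen along 4 paths.
Via Quillon: 60% × 11% = 6.6%.
Via Northlake → Quillon: 83% × 19% × 11% = 1.7347%.
Via Northlake → Halcyon: 83% × 94% × 61% = 47.5922%.
Via Northlake: 83% × 20% = 16.6%.
Total: 6.6% + 1.7347% + 47.5922% + 16.6% = 72.5269%.
Rounded: 72.53%.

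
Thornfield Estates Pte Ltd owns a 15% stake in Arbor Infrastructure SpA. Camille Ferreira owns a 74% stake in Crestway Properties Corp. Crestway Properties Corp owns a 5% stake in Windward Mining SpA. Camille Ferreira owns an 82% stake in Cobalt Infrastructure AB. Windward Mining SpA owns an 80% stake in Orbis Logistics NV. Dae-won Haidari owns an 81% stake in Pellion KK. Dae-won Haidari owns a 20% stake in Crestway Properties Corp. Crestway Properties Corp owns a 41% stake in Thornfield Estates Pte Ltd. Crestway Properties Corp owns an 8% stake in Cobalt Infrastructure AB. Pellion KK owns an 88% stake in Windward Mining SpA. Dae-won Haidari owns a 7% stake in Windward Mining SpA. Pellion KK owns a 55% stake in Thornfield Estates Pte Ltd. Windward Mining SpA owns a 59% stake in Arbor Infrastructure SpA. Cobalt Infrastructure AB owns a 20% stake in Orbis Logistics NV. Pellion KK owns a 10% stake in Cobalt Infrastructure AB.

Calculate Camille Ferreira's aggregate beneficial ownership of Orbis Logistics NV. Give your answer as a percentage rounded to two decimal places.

20.54%

Camille reaches Orbis along 3 paths.
Via Cobalt: 82% × 20% = 16.4%.
Via Crestway → Cobalt: 74% × 8% × 20% = 1.184%.
Via Crestway → Windward: 74% × 5% × 80% = 2.96%.
Total: 16.4% + 1.184% + 2.96% = 20.544%.
Rounded: 20.54%.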